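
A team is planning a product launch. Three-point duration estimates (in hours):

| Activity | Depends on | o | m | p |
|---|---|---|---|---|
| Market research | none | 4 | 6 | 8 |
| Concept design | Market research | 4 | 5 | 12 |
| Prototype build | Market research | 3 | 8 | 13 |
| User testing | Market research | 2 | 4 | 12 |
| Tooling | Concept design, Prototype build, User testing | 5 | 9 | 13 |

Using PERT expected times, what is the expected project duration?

23 hours

te_Market research = (4 + 4·6 + 8)/6 = 36/6 = 6
te_Concept design = (4 + 4·5 + 12)/6 = 36/6 = 6
te_Prototype build = (3 + 4·8 + 13)/6 = 48/6 = 8
te_User testing = (2 + 4·4 + 12)/6 = 30/6 = 5
te_Tooling = (5 + 4·9 + 13)/6 = 54/6 = 9

Forward pass:
ES_Market research = 0; EF_Market research = 6
ES_Concept design = 6; EF_Concept design = 6+6 = 12
ES_Prototype build = 6; EF_Prototype build = 6+8 = 14
ES_User testing = 6; EF_User testing = 6+5 = 11
ES_Tooling = max(EF_Concept design=12, EF_Prototype build=14, EF_User testing=11) = 14; EF_Tooling = 14+9 = 23
Expected project duration μ = 23 hours. Critical path: Market research → Prototype build → Tooling.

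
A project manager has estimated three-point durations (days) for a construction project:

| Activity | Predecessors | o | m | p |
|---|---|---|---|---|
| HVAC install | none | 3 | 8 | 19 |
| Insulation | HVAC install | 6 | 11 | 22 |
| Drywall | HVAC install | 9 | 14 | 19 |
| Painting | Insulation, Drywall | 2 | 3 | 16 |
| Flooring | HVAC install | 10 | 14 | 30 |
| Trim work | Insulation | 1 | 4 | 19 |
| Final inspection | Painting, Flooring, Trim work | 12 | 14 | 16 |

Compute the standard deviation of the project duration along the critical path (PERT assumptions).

3.97 days

te_HVAC install = (3 + 4·8 + 19)/6 = 54/6 = 9; σ²_HVAC install = ((19−3)/6)² = 7.111
te_Insulation = (6 + 4·11 + 22)/6 = 72/6 = 12; σ²_Insulation = ((22−6)/6)² = 7.111
te_Drywall = (9 + 4·14 + 19)/6 = 84/6 = 14; σ²_Drywall = ((19−9)/6)² = 2.778
te_Painting = (2 + 4·3 + 16)/6 = 30/6 = 5; σ²_Painting = ((16−2)/6)² = 5.444
te_Flooring = (10 + 4·14 + 30)/6 = 96/6 = 16; σ²_Flooring = ((30−10)/6)² = 11.111
te_Trim work = (1 + 4·4 + 19)/6 = 36/6 = 6; σ²_Trim work = ((19−1)/6)² = 9.000
te_Final inspection = (12 + 4·14 + 16)/6 = 84/6 = 14; σ²_Final inspection = ((16−12)/6)² = 0.444

Forward pass:
ES_HVAC install = 0; EF_HVAC install = 9
ES_Insulation = 9; EF_Insulation = 9+12 = 21
ES_Drywall = 9; EF_Drywall = 9+14 = 23
ES_Painting = max(EF_Insulation=21, EF_Drywall=23) = 23; EF_Painting = 23+5 = 28
ES_Flooring = 9; EF_Flooring = 9+16 = 25
ES_Trim work = 21; EF_Trim work = 21+6 = 27
ES_Final inspection = max(EF_Painting=28, EF_Flooring=25, EF_Trim work=27) = 28; EF_Final inspection = 28+14 = 42
Expected project duration μ = 42 days. Critical path: HVAC install → Drywall → Painting → Final inspection.

Variance along critical path = 7.111 + 2.778 + 5.444 + 0.444 = 15.778
σ = √15.778 = 3.972 days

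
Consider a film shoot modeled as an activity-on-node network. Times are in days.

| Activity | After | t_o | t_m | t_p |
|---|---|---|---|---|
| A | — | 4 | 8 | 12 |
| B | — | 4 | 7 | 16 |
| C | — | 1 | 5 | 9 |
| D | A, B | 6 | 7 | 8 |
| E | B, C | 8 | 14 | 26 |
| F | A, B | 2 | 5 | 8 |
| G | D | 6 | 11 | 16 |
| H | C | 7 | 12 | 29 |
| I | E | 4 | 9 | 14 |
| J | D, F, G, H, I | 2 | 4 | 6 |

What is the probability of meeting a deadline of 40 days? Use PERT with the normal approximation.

0.840

te_A = (4 + 4·8 + 12)/6 = 48/6 = 8; σ²_A = ((12−4)/6)² = 1.778
te_B = (4 + 4·7 + 16)/6 = 48/6 = 8; σ²_B = ((16−4)/6)² = 4.000
te_C = (1 + 4·5 + 9)/6 = 30/6 = 5; σ²_C = ((9−1)/6)² = 1.778
te_D = (6 + 4·7 + 8)/6 = 42/6 = 7; σ²_D = ((8−6)/6)² = 0.111
te_E = (8 + 4·14 + 26)/6 = 90/6 = 15; σ²_E = ((26−8)/6)² = 9.000
te_F = (2 + 4·5 + 8)/6 = 30/6 = 5; σ²_F = ((8−2)/6)² = 1.000
te_G = (6 + 4·11 + 16)/6 = 66/6 = 11; σ²_G = ((16−6)/6)² = 2.778
te_H = (7 + 4·12 + 29)/6 = 84/6 = 14; σ²_H = ((29−7)/6)² = 13.444
te_I = (4 + 4·9 + 14)/6 = 54/6 = 9; σ²_I = ((14−4)/6)² = 2.778
te_J = (2 + 4·4 + 6)/6 = 24/6 = 4; σ²_J = ((6−2)/6)² = 0.444

Forward pass:
ES_A = 0; EF_A = 8
ES_B = 0; EF_B = 8
ES_C = 0; EF_C = 5
ES_D = max(EF_A=8, EF_B=8) = 8; EF_D = 8+7 = 15
ES_E = max(EF_B=8, EF_C=5) = 8; EF_E = 8+15 = 23
ES_F = max(EF_A=8, EF_B=8) = 8; EF_F = 8+5 = 13
ES_G = 15; EF_G = 15+11 = 26
ES_H = 5; EF_H = 5+14 = 19
ES_I = 23; EF_I = 23+9 = 32
ES_J = max(EF_D=15, EF_F=13, EF_G=26, EF_H=19, EF_I=32) = 32; EF_J = 32+4 = 36
Expected project duration μ = 36 days. Critical path: B → E → I → J.

Variance along critical path = 4.000 + 9.000 + 2.778 + 0.444 = 16.222; σ = √16.222 = 4.028 days.
Z = (40 − 36) / 4.028 = 0.993
P(T ≤ 40) = Φ(0.993) ≈ 0.840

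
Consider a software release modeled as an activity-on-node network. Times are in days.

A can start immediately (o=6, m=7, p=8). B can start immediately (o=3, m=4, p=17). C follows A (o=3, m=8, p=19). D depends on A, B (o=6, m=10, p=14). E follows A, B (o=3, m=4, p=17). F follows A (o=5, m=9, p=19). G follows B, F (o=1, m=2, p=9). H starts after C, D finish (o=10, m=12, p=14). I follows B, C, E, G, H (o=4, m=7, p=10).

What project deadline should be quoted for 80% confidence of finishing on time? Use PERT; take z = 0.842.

37.5 days

te_A = (6 + 4·7 + 8)/6 = 42/6 = 7; σ²_A = ((8−6)/6)² = 0.111
te_B = (3 + 4·4 + 17)/6 = 36/6 = 6; σ²_B = ((17−3)/6)² = 5.444
te_C = (3 + 4·8 + 19)/6 = 54/6 = 9; σ²_C = ((19−3)/6)² = 7.111
te_D = (6 + 4·10 + 14)/6 = 60/6 = 10; σ²_D = ((14−6)/6)² = 1.778
te_E = (3 + 4·4 + 17)/6 = 36/6 = 6; σ²_E = ((17−3)/6)² = 5.444
te_F = (5 + 4·9 + 19)/6 = 60/6 = 10; σ²_F = ((19−5)/6)² = 5.444
te_G = (1 + 4·2 + 9)/6 = 18/6 = 3; σ²_G = ((9−1)/6)² = 1.778
te_H = (10 + 4·12 + 14)/6 = 72/6 = 12; σ²_H = ((14−10)/6)² = 0.444
te_I = (4 + 4·7 + 10)/6 = 42/6 = 7; σ²_I = ((10−4)/6)² = 1.000

Forward pass:
ES_A = 0; EF_A = 7
ES_B = 0; EF_B = 6
ES_C = 7; EF_C = 7+9 = 16
ES_D = max(EF_A=7, EF_B=6) = 7; EF_D = 7+10 = 17
ES_E = max(EF_A=7, EF_B=6) = 7; EF_E = 7+6 = 13
ES_F = 7; EF_F = 7+10 = 17
ES_G = max(EF_B=6, EF_F=17) = 17; EF_G = 17+3 = 20
ES_H = max(EF_C=16, EF_D=17) = 17; EF_H = 17+12 = 29
ES_I = max(EF_B=6, EF_C=16, EF_E=13, EF_G=20, EF_H=29) = 29; EF_I = 29+7 = 36
Expected project duration μ = 36 days. Critical path: A → D → H → I.

Variance along critical path = 0.111 + 1.778 + 0.444 + 1.000 = 3.333; σ = 1.826 days.
D = μ + z·σ = 36 + 0.842·1.826 = 37.5 days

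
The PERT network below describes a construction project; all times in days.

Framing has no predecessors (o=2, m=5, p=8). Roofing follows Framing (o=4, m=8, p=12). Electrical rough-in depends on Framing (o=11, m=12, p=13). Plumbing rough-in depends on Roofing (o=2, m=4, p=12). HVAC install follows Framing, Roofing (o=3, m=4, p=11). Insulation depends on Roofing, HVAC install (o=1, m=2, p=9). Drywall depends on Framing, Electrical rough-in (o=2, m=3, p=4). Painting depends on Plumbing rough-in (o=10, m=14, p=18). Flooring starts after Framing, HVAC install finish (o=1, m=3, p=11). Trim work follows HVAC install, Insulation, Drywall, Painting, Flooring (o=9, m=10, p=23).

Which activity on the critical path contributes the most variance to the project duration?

te_Framing = (2 + 4·5 + 8)/6 = 30/6 = 5; σ²_Framing = ((8−2)/6)² = 1.000
te_Roofing = (4 + 4·8 + 12)/6 = 48/6 = 8; σ²_Roofing = ((12−4)/6)² = 1.778
te_Electrical rough-in = (11 + 4·12 + 13)/6 = 72/6 = 12; σ²_Electrical rough-in = ((13−11)/6)² = 0.111
te_Plumbing rough-in = (2 + 4·4 + 12)/6 = 30/6 = 5; σ²_Plumbing rough-in = ((12−2)/6)² = 2.778
te_HVAC install = (3 + 4·4 + 11)/6 = 30/6 = 5; σ²_HVAC install = ((11−3)/6)² = 1.778
te_Insulation = (1 + 4·2 + 9)/6 = 18/6 = 3; σ²_Insulation = ((9−1)/6)² = 1.778
te_Drywall = (2 + 4·3 + 4)/6 = 18/6 = 3; σ²_Drywall = ((4−2)/6)² = 0.111
te_Painting = (10 + 4·14 + 18)/6 = 84/6 = 14; σ²_Painting = ((18−10)/6)² = 1.778
te_Flooring = (1 + 4·3 + 11)/6 = 24/6 = 4; σ²_Flooring = ((11−1)/6)² = 2.778
te_Trim work = (9 + 4·10 + 23)/6 = 72/6 = 12; σ²_Trim work = ((23−9)/6)² = 5.444

Forward pass:
ES_Framing = 0; EF_Framing = 5
ES_Roofing = 5; EF_Roofing = 5+8 = 13
ES_Electrical rough-in = 5; EF_Electrical rough-in = 5+12 = 17
ES_Plumbing rough-in = 13; EF_Plumbing rough-in = 13+5 = 18
ES_HVAC install = max(EF_Framing=5, EF_Roofing=13) = 13; EF_HVAC install = 13+5 = 18
ES_Insulation = max(EF_Roofing=13, EF_HVAC install=18) = 18; EF_Insulation = 18+3 = 21
ES_Drywall = max(EF_Framing=5, EF_Electrical rough-in=17) = 17; EF_Drywall = 17+3 = 20
ES_Painting = 18; EF_Painting = 18+14 = 32
ES_Flooring = max(EF_Framing=5, EF_HVAC install=18) = 18; EF_Flooring = 18+4 = 22
ES_Trim work = max(EF_HVAC install=18, EF_Insulation=21, EF_Drywall=20, EF_Painting=32, EF_Flooring=22) = 32; EF_Trim work = 32+12 = 44
Expected project duration μ = 44 days. Critical path: Framing → Roofing → Plumbing rough-in → Painting → Trim work.

Variances on critical path: σ²_Framing=1.000, σ²_Roofing=1.778, σ²_Plumbing rough-in=2.778, σ²_Painting=1.778, σ²_Trim work=5.444.
Largest is σ²_Trim work = 5.444.

Trim work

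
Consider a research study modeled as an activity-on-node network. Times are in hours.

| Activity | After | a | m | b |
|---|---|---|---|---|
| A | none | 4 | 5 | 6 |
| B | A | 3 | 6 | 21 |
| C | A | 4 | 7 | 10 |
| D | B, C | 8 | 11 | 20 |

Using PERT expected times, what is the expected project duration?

25 hours

te_A = (4 + 4·5 + 6)/6 = 30/6 = 5
te_B = (3 + 4·6 + 21)/6 = 48/6 = 8
te_C = (4 + 4·7 + 10)/6 = 42/6 = 7
te_D = (8 + 4·11 + 20)/6 = 72/6 = 12

Forward pass:
ES_A = 0; EF_A = 5
ES_B = 5; EF_B = 5+8 = 13
ES_C = 5; EF_C = 5+7 = 12
ES_D = max(EF_B=13, EF_C=12) = 13; EF_D = 13+12 = 25
Expected project duration μ = 25 hours. Critical path: A → B → D.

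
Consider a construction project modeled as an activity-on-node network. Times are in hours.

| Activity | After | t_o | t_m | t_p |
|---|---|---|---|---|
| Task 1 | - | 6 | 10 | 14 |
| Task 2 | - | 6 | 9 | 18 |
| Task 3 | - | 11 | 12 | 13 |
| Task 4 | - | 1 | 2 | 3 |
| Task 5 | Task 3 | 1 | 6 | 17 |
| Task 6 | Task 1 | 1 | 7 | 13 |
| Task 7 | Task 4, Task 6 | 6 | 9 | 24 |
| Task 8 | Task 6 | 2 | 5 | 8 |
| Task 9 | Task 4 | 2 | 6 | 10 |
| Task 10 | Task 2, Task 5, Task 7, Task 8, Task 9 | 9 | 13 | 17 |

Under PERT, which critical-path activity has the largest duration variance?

Task 7

te_Task 1 = (6 + 4·10 + 14)/6 = 60/6 = 10; σ²_Task 1 = ((14−6)/6)² = 1.778
te_Task 2 = (6 + 4·9 + 18)/6 = 60/6 = 10; σ²_Task 2 = ((18−6)/6)² = 4.000
te_Task 3 = (11 + 4·12 + 13)/6 = 72/6 = 12; σ²_Task 3 = ((13−11)/6)² = 0.111
te_Task 4 = (1 + 4·2 + 3)/6 = 12/6 = 2; σ²_Task 4 = ((3−1)/6)² = 0.111
te_Task 5 = (1 + 4·6 + 17)/6 = 42/6 = 7; σ²_Task 5 = ((17−1)/6)² = 7.111
te_Task 6 = (1 + 4·7 + 13)/6 = 42/6 = 7; σ²_Task 6 = ((13−1)/6)² = 4.000
te_Task 7 = (6 + 4·9 + 24)/6 = 66/6 = 11; σ²_Task 7 = ((24−6)/6)² = 9.000
te_Task 8 = (2 + 4·5 + 8)/6 = 30/6 = 5; σ²_Task 8 = ((8−2)/6)² = 1.000
te_Task 9 = (2 + 4·6 + 10)/6 = 36/6 = 6; σ²_Task 9 = ((10−2)/6)² = 1.778
te_Task 10 = (9 + 4·13 + 17)/6 = 78/6 = 13; σ²_Task 10 = ((17−9)/6)² = 1.778

Forward pass:
ES_Task 1 = 0; EF_Task 1 = 10
ES_Task 2 = 0; EF_Task 2 = 10
ES_Task 3 = 0; EF_Task 3 = 12
ES_Task 4 = 0; EF_Task 4 = 2
ES_Task 5 = 12; EF_Task 5 = 12+7 = 19
ES_Task 6 = 10; EF_Task 6 = 10+7 = 17
ES_Task 7 = max(EF_Task 4=2, EF_Task 6=17) = 17; EF_Task 7 = 17+11 = 28
ES_Task 8 = 17; EF_Task 8 = 17+5 = 22
ES_Task 9 = 2; EF_Task 9 = 2+6 = 8
ES_Task 10 = max(EF_Task 2=10, EF_Task 5=19, EF_Task 7=28, EF_Task 8=22, EF_Task 9=8) = 28; EF_Task 10 = 28+13 = 41
Expected project duration μ = 41 hours. Critical path: Task 1 → Task 6 → Task 7 → Task 10.

Variances on critical path: σ²_Task 1=1.778, σ²_Task 6=4.000, σ²_Task 7=9.000, σ²_Task 10=1.778.
Largest is σ²_Task 7 = 9.000.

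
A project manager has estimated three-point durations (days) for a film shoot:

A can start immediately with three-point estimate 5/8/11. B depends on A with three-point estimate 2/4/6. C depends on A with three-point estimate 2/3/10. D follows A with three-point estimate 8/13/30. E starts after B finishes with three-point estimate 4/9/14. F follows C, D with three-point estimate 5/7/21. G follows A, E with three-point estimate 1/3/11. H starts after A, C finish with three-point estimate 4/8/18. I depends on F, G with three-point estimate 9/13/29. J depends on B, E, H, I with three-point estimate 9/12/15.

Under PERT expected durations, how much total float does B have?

te_A = (5 + 4·8 + 11)/6 = 48/6 = 8
te_B = (2 + 4·4 + 6)/6 = 24/6 = 4
te_C = (2 + 4·3 + 10)/6 = 24/6 = 4
te_D = (8 + 4·13 + 30)/6 = 90/6 = 15
te_E = (4 + 4·9 + 14)/6 = 54/6 = 9
te_F = (5 + 4·7 + 21)/6 = 54/6 = 9
te_G = (1 + 4·3 + 11)/6 = 24/6 = 4
te_H = (4 + 4·8 + 18)/6 = 54/6 = 9
te_I = (9 + 4·13 + 29)/6 = 90/6 = 15
te_J = (9 + 4·12 + 15)/6 = 72/6 = 12

Forward pass:
ES_A = 0; EF_A = 8
ES_B = 8; EF_B = 8+4 = 12
ES_C = 8; EF_C = 8+4 = 12
ES_D = 8; EF_D = 8+15 = 23
ES_E = 12; EF_E = 12+9 = 21
ES_F = max(EF_C=12, EF_D=23) = 23; EF_F = 23+9 = 32
ES_G = max(EF_A=8, EF_E=21) = 21; EF_G = 21+4 = 25
ES_H = max(EF_A=8, EF_C=12) = 12; EF_H = 12+9 = 21
ES_I = max(EF_F=32, EF_G=25) = 32; EF_I = 32+15 = 47
ES_J = max(EF_B=12, EF_E=21, EF_H=21, EF_I=47) = 47; EF_J = 47+12 = 59
Expected project duration μ = 59 days. Critical path: A → D → F → I → J.

Backward pass:
LF_J = 59; LS_J = 59−12 = 47
LF_I = LS_J = 47; LS_I = 47−15 = 32
LF_H = LS_J = 47; LS_H = 47−9 = 38
LF_G = LS_I = 32; LS_G = 32−4 = 28
LF_F = LS_I = 32; LS_F = 32−9 = 23
LF_E = min(LS_G=28, LS_J=47) = 28; LS_E = 28−9 = 19
LF_D = LS_F = 23; LS_D = 23−15 = 8
LF_C = min(LS_F=23, LS_H=38) = 23; LS_C = 23−4 = 19
LF_B = min(LS_E=19, LS_J=47) = 19; LS_B = 19−4 = 15
LF_A = min(LS_B=15, LS_C=19, LS_D=8, LS_G=28, LS_H=38) = 8; LS_A = 8−8 = 0
Slack_B = LS_B − ES_B = 15 − 8 = 7

7 days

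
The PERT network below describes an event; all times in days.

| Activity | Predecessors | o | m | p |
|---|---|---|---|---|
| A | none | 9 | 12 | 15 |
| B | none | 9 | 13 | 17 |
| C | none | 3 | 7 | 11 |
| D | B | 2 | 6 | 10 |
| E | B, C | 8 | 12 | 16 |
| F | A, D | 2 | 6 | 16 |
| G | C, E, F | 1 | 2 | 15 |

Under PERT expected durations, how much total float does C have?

7 days

te_A = (9 + 4·12 + 15)/6 = 72/6 = 12
te_B = (9 + 4·13 + 17)/6 = 78/6 = 13
te_C = (3 + 4·7 + 11)/6 = 42/6 = 7
te_D = (2 + 4·6 + 10)/6 = 36/6 = 6
te_E = (8 + 4·12 + 16)/6 = 72/6 = 12
te_F = (2 + 4·6 + 16)/6 = 42/6 = 7
te_G = (1 + 4·2 + 15)/6 = 24/6 = 4

Forward pass:
ES_A = 0; EF_A = 12
ES_B = 0; EF_B = 13
ES_C = 0; EF_C = 7
ES_D = 13; EF_D = 13+6 = 19
ES_E = max(EF_B=13, EF_C=7) = 13; EF_E = 13+12 = 25
ES_F = max(EF_A=12, EF_D=19) = 19; EF_F = 19+7 = 26
ES_G = max(EF_C=7, EF_E=25, EF_F=26) = 26; EF_G = 26+4 = 30
Expected project duration μ = 30 days. Critical path: B → D → F → G.

Backward pass:
LF_G = 30; LS_G = 30−4 = 26
LF_F = LS_G = 26; LS_F = 26−7 = 19
LF_E = LS_G = 26; LS_E = 26−12 = 14
LF_D = LS_F = 19; LS_D = 19−6 = 13
LF_C = min(LS_E=14, LS_G=26) = 14; LS_C = 14−7 = 7
LF_B = min(LS_D=13, LS_E=14) = 13; LS_B = 13−13 = 0
LF_A = LS_F = 19; LS_A = 19−12 = 7
Slack_C = LS_C − ES_C = 7 − 0 = 7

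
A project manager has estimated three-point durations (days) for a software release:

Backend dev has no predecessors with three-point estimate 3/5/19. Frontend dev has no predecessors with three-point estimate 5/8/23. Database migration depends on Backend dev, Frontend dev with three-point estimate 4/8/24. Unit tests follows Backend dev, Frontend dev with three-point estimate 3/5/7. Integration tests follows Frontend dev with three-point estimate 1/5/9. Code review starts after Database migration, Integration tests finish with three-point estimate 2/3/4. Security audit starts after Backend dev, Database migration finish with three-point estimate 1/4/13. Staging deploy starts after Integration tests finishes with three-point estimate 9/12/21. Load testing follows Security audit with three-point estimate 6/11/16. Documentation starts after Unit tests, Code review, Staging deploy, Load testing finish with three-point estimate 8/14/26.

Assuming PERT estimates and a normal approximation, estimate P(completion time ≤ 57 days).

te_Backend dev = (3 + 4·5 + 19)/6 = 42/6 = 7; σ²_Backend dev = ((19−3)/6)² = 7.111
te_Frontend dev = (5 + 4·8 + 23)/6 = 60/6 = 10; σ²_Frontend dev = ((23−5)/6)² = 9.000
te_Database migration = (4 + 4·8 + 24)/6 = 60/6 = 10; σ²_Database migration = ((24−4)/6)² = 11.111
te_Unit tests = (3 + 4·5 + 7)/6 = 30/6 = 5; σ²_Unit tests = ((7−3)/6)² = 0.444
te_Integration tests = (1 + 4·5 + 9)/6 = 30/6 = 5; σ²_Integration tests = ((9−1)/6)² = 1.778
te_Code review = (2 + 4·3 + 4)/6 = 18/6 = 3; σ²_Code review = ((4−2)/6)² = 0.111
te_Security audit = (1 + 4·4 + 13)/6 = 30/6 = 5; σ²_Security audit = ((13−1)/6)² = 4.000
te_Staging deploy = (9 + 4·12 + 21)/6 = 78/6 = 13; σ²_Staging deploy = ((21−9)/6)² = 4.000
te_Load testing = (6 + 4·11 + 16)/6 = 66/6 = 11; σ²_Load testing = ((16−6)/6)² = 2.778
te_Documentation = (8 + 4·14 + 26)/6 = 90/6 = 15; σ²_Documentation = ((26−8)/6)² = 9.000

Forward pass:
ES_Backend dev = 0; EF_Backend dev = 7
ES_Frontend dev = 0; EF_Frontend dev = 10
ES_Database migration = max(EF_Backend dev=7, EF_Frontend dev=10) = 10; EF_Database migration = 10+10 = 20
ES_Unit tests = max(EF_Backend dev=7, EF_Frontend dev=10) = 10; EF_Unit tests = 10+5 = 15
ES_Integration tests = 10; EF_Integration tests = 10+5 = 15
ES_Code review = max(EF_Database migration=20, EF_Integration tests=15) = 20; EF_Code review = 20+3 = 23
ES_Security audit = max(EF_Backend dev=7, EF_Database migration=20) = 20; EF_Security audit = 20+5 = 25
ES_Staging deploy = 15; EF_Staging deploy = 15+13 = 28
ES_Load testing = 25; EF_Load testing = 25+11 = 36
ES_Documentation = max(EF_Unit tests=15, EF_Code review=23, EF_Staging deploy=28, EF_Load testing=36) = 36; EF_Documentation = 36+15 = 51
Expected project duration μ = 51 days. Critical path: Frontend dev → Database migration → Security audit → Load testing → Documentation.

Variance along critical path = 9.000 + 11.111 + 4.000 + 2.778 + 9.000 = 35.889; σ = √35.889 = 5.991 days.
Z = (57 − 51) / 5.991 = 1.002
P(T ≤ 57) = Φ(1.002) ≈ 0.842

0.842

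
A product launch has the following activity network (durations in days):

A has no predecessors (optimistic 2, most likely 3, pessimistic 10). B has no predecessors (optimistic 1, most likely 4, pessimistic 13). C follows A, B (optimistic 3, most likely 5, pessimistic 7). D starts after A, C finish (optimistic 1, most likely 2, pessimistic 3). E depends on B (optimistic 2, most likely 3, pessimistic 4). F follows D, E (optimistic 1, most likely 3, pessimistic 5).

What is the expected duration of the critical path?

te_A = (2 + 4·3 + 10)/6 = 24/6 = 4
te_B = (1 + 4·4 + 13)/6 = 30/6 = 5
te_C = (3 + 4·5 + 7)/6 = 30/6 = 5
te_D = (1 + 4·2 + 3)/6 = 12/6 = 2
te_E = (2 + 4·3 + 4)/6 = 18/6 = 3
te_F = (1 + 4·3 + 5)/6 = 18/6 = 3

Forward pass:
ES_A = 0; EF_A = 4
ES_B = 0; EF_B = 5
ES_C = max(EF_A=4, EF_B=5) = 5; EF_C = 5+5 = 10
ES_D = max(EF_A=4, EF_C=10) = 10; EF_D = 10+2 = 12
ES_E = 5; EF_E = 5+3 = 8
ES_F = max(EF_D=12, EF_E=8) = 12; EF_F = 12+3 = 15
Expected project duration μ = 15 days. Critical path: B → C → D → F.

15 days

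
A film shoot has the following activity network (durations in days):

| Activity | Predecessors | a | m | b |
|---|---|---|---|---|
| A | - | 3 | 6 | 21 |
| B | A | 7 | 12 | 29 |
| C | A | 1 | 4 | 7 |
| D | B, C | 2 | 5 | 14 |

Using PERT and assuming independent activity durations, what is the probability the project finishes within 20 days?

0.060

te_A = (3 + 4·6 + 21)/6 = 48/6 = 8; σ²_A = ((21−3)/6)² = 9.000
te_B = (7 + 4·12 + 29)/6 = 84/6 = 14; σ²_B = ((29−7)/6)² = 13.444
te_C = (1 + 4·4 + 7)/6 = 24/6 = 4; σ²_C = ((7−1)/6)² = 1.000
te_D = (2 + 4·5 + 14)/6 = 36/6 = 6; σ²_D = ((14−2)/6)² = 4.000

Forward pass:
ES_A = 0; EF_A = 8
ES_B = 8; EF_B = 8+14 = 22
ES_C = 8; EF_C = 8+4 = 12
ES_D = max(EF_B=22, EF_C=12) = 22; EF_D = 22+6 = 28
Expected project duration μ = 28 days. Critical path: A → B → D.

Variance along critical path = 9.000 + 13.444 + 4.000 = 26.444; σ = √26.444 = 5.142 days.
Z = (20 − 28) / 5.142 = -1.556
P(T ≤ 20) = Φ(-1.556) ≈ 0.060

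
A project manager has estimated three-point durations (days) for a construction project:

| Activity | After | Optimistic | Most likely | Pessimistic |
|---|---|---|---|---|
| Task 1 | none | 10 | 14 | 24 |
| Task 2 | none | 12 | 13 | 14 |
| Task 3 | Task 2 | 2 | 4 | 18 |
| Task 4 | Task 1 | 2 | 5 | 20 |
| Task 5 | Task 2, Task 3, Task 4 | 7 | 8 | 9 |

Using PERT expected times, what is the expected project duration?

30 days

te_Task 1 = (10 + 4·14 + 24)/6 = 90/6 = 15
te_Task 2 = (12 + 4·13 + 14)/6 = 78/6 = 13
te_Task 3 = (2 + 4·4 + 18)/6 = 36/6 = 6
te_Task 4 = (2 + 4·5 + 20)/6 = 42/6 = 7
te_Task 5 = (7 + 4·8 + 9)/6 = 48/6 = 8

Forward pass:
ES_Task 1 = 0; EF_Task 1 = 15
ES_Task 2 = 0; EF_Task 2 = 13
ES_Task 3 = 13; EF_Task 3 = 13+6 = 19
ES_Task 4 = 15; EF_Task 4 = 15+7 = 22
ES_Task 5 = max(EF_Task 2=13, EF_Task 3=19, EF_Task 4=22) = 22; EF_Task 5 = 22+8 = 30
Expected project duration μ = 30 days. Critical path: Task 1 → Task 4 → Task 5.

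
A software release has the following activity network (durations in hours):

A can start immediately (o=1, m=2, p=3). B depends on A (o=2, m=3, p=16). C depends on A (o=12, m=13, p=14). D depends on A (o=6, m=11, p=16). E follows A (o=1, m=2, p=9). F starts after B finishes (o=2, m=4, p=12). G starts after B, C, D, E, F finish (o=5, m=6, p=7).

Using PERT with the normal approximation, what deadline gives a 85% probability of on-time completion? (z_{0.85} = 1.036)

21.6 hours

te_A = (1 + 4·2 + 3)/6 = 12/6 = 2; σ²_A = ((3−1)/6)² = 0.111
te_B = (2 + 4·3 + 16)/6 = 30/6 = 5; σ²_B = ((16−2)/6)² = 5.444
te_C = (12 + 4·13 + 14)/6 = 78/6 = 13; σ²_C = ((14−12)/6)² = 0.111
te_D = (6 + 4·11 + 16)/6 = 66/6 = 11; σ²_D = ((16−6)/6)² = 2.778
te_E = (1 + 4·2 + 9)/6 = 18/6 = 3; σ²_E = ((9−1)/6)² = 1.778
te_F = (2 + 4·4 + 12)/6 = 30/6 = 5; σ²_F = ((12−2)/6)² = 2.778
te_G = (5 + 4·6 + 7)/6 = 36/6 = 6; σ²_G = ((7−5)/6)² = 0.111

Forward pass:
ES_A = 0; EF_A = 2
ES_B = 2; EF_B = 2+5 = 7
ES_C = 2; EF_C = 2+13 = 15
ES_D = 2; EF_D = 2+11 = 13
ES_E = 2; EF_E = 2+3 = 5
ES_F = 7; EF_F = 7+5 = 12
ES_G = max(EF_B=7, EF_C=15, EF_D=13, EF_E=5, EF_F=12) = 15; EF_G = 15+6 = 21
Expected project duration μ = 21 hours. Critical path: A → C → G.

Variance along critical path = 0.111 + 0.111 + 0.111 = 0.333; σ = 0.577 hours.
D = μ + z·σ = 21 + 1.036·0.577 = 21.6 hours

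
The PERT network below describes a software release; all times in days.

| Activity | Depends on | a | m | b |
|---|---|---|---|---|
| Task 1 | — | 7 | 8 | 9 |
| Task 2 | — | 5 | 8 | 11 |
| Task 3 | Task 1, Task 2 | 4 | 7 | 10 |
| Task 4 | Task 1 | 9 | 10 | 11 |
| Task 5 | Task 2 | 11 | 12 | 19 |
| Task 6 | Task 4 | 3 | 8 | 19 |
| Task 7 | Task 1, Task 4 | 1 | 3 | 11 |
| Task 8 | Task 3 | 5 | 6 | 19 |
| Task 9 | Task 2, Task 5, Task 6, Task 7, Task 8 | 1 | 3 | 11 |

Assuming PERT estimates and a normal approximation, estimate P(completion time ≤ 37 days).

te_Task 1 = (7 + 4·8 + 9)/6 = 48/6 = 8; σ²_Task 1 = ((9−7)/6)² = 0.111
te_Task 2 = (5 + 4·8 + 11)/6 = 48/6 = 8; σ²_Task 2 = ((11−5)/6)² = 1.000
te_Task 3 = (4 + 4·7 + 10)/6 = 42/6 = 7; σ²_Task 3 = ((10−4)/6)² = 1.000
te_Task 4 = (9 + 4·10 + 11)/6 = 60/6 = 10; σ²_Task 4 = ((11−9)/6)² = 0.111
te_Task 5 = (11 + 4·12 + 19)/6 = 78/6 = 13; σ²_Task 5 = ((19−11)/6)² = 1.778
te_Task 6 = (3 + 4·8 + 19)/6 = 54/6 = 9; σ²_Task 6 = ((19−3)/6)² = 7.111
te_Task 7 = (1 + 4·3 + 11)/6 = 24/6 = 4; σ²_Task 7 = ((11−1)/6)² = 2.778
te_Task 8 = (5 + 4·6 + 19)/6 = 48/6 = 8; σ²_Task 8 = ((19−5)/6)² = 5.444
te_Task 9 = (1 + 4·3 + 11)/6 = 24/6 = 4; σ²_Task 9 = ((11−1)/6)² = 2.778

Forward pass:
ES_Task 1 = 0; EF_Task 1 = 8
ES_Task 2 = 0; EF_Task 2 = 8
ES_Task 3 = max(EF_Task 1=8, EF_Task 2=8) = 8; EF_Task 3 = 8+7 = 15
ES_Task 4 = 8; EF_Task 4 = 8+10 = 18
ES_Task 5 = 8; EF_Task 5 = 8+13 = 21
ES_Task 6 = 18; EF_Task 6 = 18+9 = 27
ES_Task 7 = max(EF_Task 1=8, EF_Task 4=18) = 18; EF_Task 7 = 18+4 = 22
ES_Task 8 = 15; EF_Task 8 = 15+8 = 23
ES_Task 9 = max(EF_Task 2=8, EF_Task 5=21, EF_Task 6=27, EF_Task 7=22, EF_Task 8=23) = 27; EF_Task 9 = 27+4 = 31
Expected project duration μ = 31 days. Critical path: Task 1 → Task 4 → Task 6 → Task 9.

Variance along critical path = 0.111 + 0.111 + 7.111 + 2.778 = 10.111; σ = √10.111 = 3.180 days.
Z = (37 − 31) / 3.180 = 1.887
P(T ≤ 37) = Φ(1.887) ≈ 0.970

0.970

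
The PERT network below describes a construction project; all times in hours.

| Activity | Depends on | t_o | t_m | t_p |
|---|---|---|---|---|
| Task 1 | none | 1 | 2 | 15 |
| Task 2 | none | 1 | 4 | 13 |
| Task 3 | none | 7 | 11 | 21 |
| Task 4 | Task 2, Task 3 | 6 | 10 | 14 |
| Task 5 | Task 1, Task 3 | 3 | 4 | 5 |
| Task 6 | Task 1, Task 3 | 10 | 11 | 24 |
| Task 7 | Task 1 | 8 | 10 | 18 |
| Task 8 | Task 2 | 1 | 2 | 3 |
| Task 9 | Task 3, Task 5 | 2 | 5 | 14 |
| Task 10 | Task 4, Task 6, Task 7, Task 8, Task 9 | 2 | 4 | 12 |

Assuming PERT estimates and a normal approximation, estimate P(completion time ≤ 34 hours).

te_Task 1 = (1 + 4·2 + 15)/6 = 24/6 = 4; σ²_Task 1 = ((15−1)/6)² = 5.444
te_Task 2 = (1 + 4·4 + 13)/6 = 30/6 = 5; σ²_Task 2 = ((13−1)/6)² = 4.000
te_Task 3 = (7 + 4·11 + 21)/6 = 72/6 = 12; σ²_Task 3 = ((21−7)/6)² = 5.444
te_Task 4 = (6 + 4·10 + 14)/6 = 60/6 = 10; σ²_Task 4 = ((14−6)/6)² = 1.778
te_Task 5 = (3 + 4·4 + 5)/6 = 24/6 = 4; σ²_Task 5 = ((5−3)/6)² = 0.111
te_Task 6 = (10 + 4·11 + 24)/6 = 78/6 = 13; σ²_Task 6 = ((24−10)/6)² = 5.444
te_Task 7 = (8 + 4·10 + 18)/6 = 66/6 = 11; σ²_Task 7 = ((18−8)/6)² = 2.778
te_Task 8 = (1 + 4·2 + 3)/6 = 12/6 = 2; σ²_Task 8 = ((3−1)/6)² = 0.111
te_Task 9 = (2 + 4·5 + 14)/6 = 36/6 = 6; σ²_Task 9 = ((14−2)/6)² = 4.000
te_Task 10 = (2 + 4·4 + 12)/6 = 30/6 = 5; σ²_Task 10 = ((12−2)/6)² = 2.778

Forward pass:
ES_Task 1 = 0; EF_Task 1 = 4
ES_Task 2 = 0; EF_Task 2 = 5
ES_Task 3 = 0; EF_Task 3 = 12
ES_Task 4 = max(EF_Task 2=5, EF_Task 3=12) = 12; EF_Task 4 = 12+10 = 22
ES_Task 5 = max(EF_Task 1=4, EF_Task 3=12) = 12; EF_Task 5 = 12+4 = 16
ES_Task 6 = max(EF_Task 1=4, EF_Task 3=12) = 12; EF_Task 6 = 12+13 = 25
ES_Task 7 = 4; EF_Task 7 = 4+11 = 15
ES_Task 8 = 5; EF_Task 8 = 5+2 = 7
ES_Task 9 = max(EF_Task 3=12, EF_Task 5=16) = 16; EF_Task 9 = 16+6 = 22
ES_Task 10 = max(EF_Task 4=22, EF_Task 6=25, EF_Task 7=15, EF_Task 8=7, EF_Task 9=22) = 25; EF_Task 10 = 25+5 = 30
Expected project duration μ = 30 hours. Critical path: Task 3 → Task 6 → Task 10.

Variance along critical path = 5.444 + 5.444 + 2.778 = 13.667; σ = √13.667 = 3.697 hours.
Z = (34 − 30) / 3.697 = 1.082
P(T ≤ 34) = Φ(1.082) ≈ 0.860

0.860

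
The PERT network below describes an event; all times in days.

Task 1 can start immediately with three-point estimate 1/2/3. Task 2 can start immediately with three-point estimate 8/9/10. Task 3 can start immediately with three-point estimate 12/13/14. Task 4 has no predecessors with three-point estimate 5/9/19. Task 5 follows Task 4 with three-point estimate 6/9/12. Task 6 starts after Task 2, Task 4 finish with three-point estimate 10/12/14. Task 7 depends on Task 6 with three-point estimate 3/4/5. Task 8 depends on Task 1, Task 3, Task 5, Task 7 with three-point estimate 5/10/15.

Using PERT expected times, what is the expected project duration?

te_Task 1 = (1 + 4·2 + 3)/6 = 12/6 = 2
te_Task 2 = (8 + 4·9 + 10)/6 = 54/6 = 9
te_Task 3 = (12 + 4·13 + 14)/6 = 78/6 = 13
te_Task 4 = (5 + 4·9 + 19)/6 = 60/6 = 10
te_Task 5 = (6 + 4·9 + 12)/6 = 54/6 = 9
te_Task 6 = (10 + 4·12 + 14)/6 = 72/6 = 12
te_Task 7 = (3 + 4·4 + 5)/6 = 24/6 = 4
te_Task 8 = (5 + 4·10 + 15)/6 = 60/6 = 10

Forward pass:
ES_Task 1 = 0; EF_Task 1 = 2
ES_Task 2 = 0; EF_Task 2 = 9
ES_Task 3 = 0; EF_Task 3 = 13
ES_Task 4 = 0; EF_Task 4 = 10
ES_Task 5 = 10; EF_Task 5 = 10+9 = 19
ES_Task 6 = max(EF_Task 2=9, EF_Task 4=10) = 10; EF_Task 6 = 10+12 = 22
ES_Task 7 = 22; EF_Task 7 = 22+4 = 26
ES_Task 8 = max(EF_Task 1=2, EF_Task 3=13, EF_Task 5=19, EF_Task 7=26) = 26; EF_Task 8 = 26+10 = 36
Expected project duration μ = 36 days. Critical path: Task 4 → Task 6 → Task 7 → Task 8.

36 days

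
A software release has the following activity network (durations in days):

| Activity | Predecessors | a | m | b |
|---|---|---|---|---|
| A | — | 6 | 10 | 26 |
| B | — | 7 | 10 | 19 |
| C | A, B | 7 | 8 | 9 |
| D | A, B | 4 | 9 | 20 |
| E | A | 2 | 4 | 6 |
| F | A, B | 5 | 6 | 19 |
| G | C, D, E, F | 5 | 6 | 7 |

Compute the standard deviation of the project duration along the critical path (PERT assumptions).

4.28 days

te_A = (6 + 4·10 + 26)/6 = 72/6 = 12; σ²_A = ((26−6)/6)² = 11.111
te_B = (7 + 4·10 + 19)/6 = 66/6 = 11; σ²_B = ((19−7)/6)² = 4.000
te_C = (7 + 4·8 + 9)/6 = 48/6 = 8; σ²_C = ((9−7)/6)² = 0.111
te_D = (4 + 4·9 + 20)/6 = 60/6 = 10; σ²_D = ((20−4)/6)² = 7.111
te_E = (2 + 4·4 + 6)/6 = 24/6 = 4; σ²_E = ((6−2)/6)² = 0.444
te_F = (5 + 4·6 + 19)/6 = 48/6 = 8; σ²_F = ((19−5)/6)² = 5.444
te_G = (5 + 4·6 + 7)/6 = 36/6 = 6; σ²_G = ((7−5)/6)² = 0.111

Forward pass:
ES_A = 0; EF_A = 12
ES_B = 0; EF_B = 11
ES_C = max(EF_A=12, EF_B=11) = 12; EF_C = 12+8 = 20
ES_D = max(EF_A=12, EF_B=11) = 12; EF_D = 12+10 = 22
ES_E = 12; EF_E = 12+4 = 16
ES_F = max(EF_A=12, EF_B=11) = 12; EF_F = 12+8 = 20
ES_G = max(EF_C=20, EF_D=22, EF_E=16, EF_F=20) = 22; EF_G = 22+6 = 28
Expected project duration μ = 28 days. Critical path: A → D → G.

Variance along critical path = 11.111 + 7.111 + 0.111 = 18.333
σ = √18.333 = 4.282 days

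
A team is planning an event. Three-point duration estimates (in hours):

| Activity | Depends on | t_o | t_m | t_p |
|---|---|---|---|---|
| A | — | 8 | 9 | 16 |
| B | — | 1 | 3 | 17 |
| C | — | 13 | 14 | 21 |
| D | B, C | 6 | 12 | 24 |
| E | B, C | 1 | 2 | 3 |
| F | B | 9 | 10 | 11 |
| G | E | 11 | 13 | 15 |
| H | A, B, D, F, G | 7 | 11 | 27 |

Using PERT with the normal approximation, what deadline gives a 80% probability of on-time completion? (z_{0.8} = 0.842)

te_A = (8 + 4·9 + 16)/6 = 60/6 = 10; σ²_A = ((16−8)/6)² = 1.778
te_B = (1 + 4·3 + 17)/6 = 30/6 = 5; σ²_B = ((17−1)/6)² = 7.111
te_C = (13 + 4·14 + 21)/6 = 90/6 = 15; σ²_C = ((21−13)/6)² = 1.778
te_D = (6 + 4·12 + 24)/6 = 78/6 = 13; σ²_D = ((24−6)/6)² = 9.000
te_E = (1 + 4·2 + 3)/6 = 12/6 = 2; σ²_E = ((3−1)/6)² = 0.111
te_F = (9 + 4·10 + 11)/6 = 60/6 = 10; σ²_F = ((11−9)/6)² = 0.111
te_G = (11 + 4·13 + 15)/6 = 78/6 = 13; σ²_G = ((15−11)/6)² = 0.444
te_H = (7 + 4·11 + 27)/6 = 78/6 = 13; σ²_H = ((27−7)/6)² = 11.111

Forward pass:
ES_A = 0; EF_A = 10
ES_B = 0; EF_B = 5
ES_C = 0; EF_C = 15
ES_D = max(EF_B=5, EF_C=15) = 15; EF_D = 15+13 = 28
ES_E = max(EF_B=5, EF_C=15) = 15; EF_E = 15+2 = 17
ES_F = 5; EF_F = 5+10 = 15
ES_G = 17; EF_G = 17+13 = 30
ES_H = max(EF_A=10, EF_B=5, EF_D=28, EF_F=15, EF_G=30) = 30; EF_H = 30+13 = 43
Expected project duration μ = 43 hours. Critical path: C → E → G → H.

Variance along critical path = 1.778 + 0.111 + 0.444 + 11.111 = 13.444; σ = 3.667 hours.
D = μ + z·σ = 43 + 0.842·3.667 = 46.1 hours

46.1 hours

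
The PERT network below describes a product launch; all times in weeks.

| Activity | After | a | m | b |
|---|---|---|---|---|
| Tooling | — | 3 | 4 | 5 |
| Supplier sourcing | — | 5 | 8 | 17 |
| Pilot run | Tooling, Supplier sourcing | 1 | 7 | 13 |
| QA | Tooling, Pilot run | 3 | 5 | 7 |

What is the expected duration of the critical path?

21 weeks

te_Tooling = (3 + 4·4 + 5)/6 = 24/6 = 4
te_Supplier sourcing = (5 + 4·8 + 17)/6 = 54/6 = 9
te_Pilot run = (1 + 4·7 + 13)/6 = 42/6 = 7
te_QA = (3 + 4·5 + 7)/6 = 30/6 = 5

Forward pass:
ES_Tooling = 0; EF_Tooling = 4
ES_Supplier sourcing = 0; EF_Supplier sourcing = 9
ES_Pilot run = max(EF_Tooling=4, EF_Supplier sourcing=9) = 9; EF_Pilot run = 9+7 = 16
ES_QA = max(EF_Tooling=4, EF_Pilot run=16) = 16; EF_QA = 16+5 = 21
Expected project duration μ = 21 weeks. Critical path: Supplier sourcing → Pilot run → QA.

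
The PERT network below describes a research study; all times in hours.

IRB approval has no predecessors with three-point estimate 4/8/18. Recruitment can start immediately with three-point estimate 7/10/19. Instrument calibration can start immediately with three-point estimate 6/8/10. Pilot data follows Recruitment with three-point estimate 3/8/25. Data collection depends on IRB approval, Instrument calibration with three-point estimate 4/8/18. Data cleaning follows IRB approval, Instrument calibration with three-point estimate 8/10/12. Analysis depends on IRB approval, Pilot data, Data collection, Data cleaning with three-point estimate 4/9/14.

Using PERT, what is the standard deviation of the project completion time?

4.50 hours

te_IRB approval = (4 + 4·8 + 18)/6 = 54/6 = 9; σ²_IRB approval = ((18−4)/6)² = 5.444
te_Recruitment = (7 + 4·10 + 19)/6 = 66/6 = 11; σ²_Recruitment = ((19−7)/6)² = 4.000
te_Instrument calibration = (6 + 4·8 + 10)/6 = 48/6 = 8; σ²_Instrument calibration = ((10−6)/6)² = 0.444
te_Pilot data = (3 + 4·8 + 25)/6 = 60/6 = 10; σ²_Pilot data = ((25−3)/6)² = 13.444
te_Data collection = (4 + 4·8 + 18)/6 = 54/6 = 9; σ²_Data collection = ((18−4)/6)² = 5.444
te_Data cleaning = (8 + 4·10 + 12)/6 = 60/6 = 10; σ²_Data cleaning = ((12−8)/6)² = 0.444
te_Analysis = (4 + 4·9 + 14)/6 = 54/6 = 9; σ²_Analysis = ((14−4)/6)² = 2.778

Forward pass:
ES_IRB approval = 0; EF_IRB approval = 9
ES_Recruitment = 0; EF_Recruitment = 11
ES_Instrument calibration = 0; EF_Instrument calibration = 8
ES_Pilot data = 11; EF_Pilot data = 11+10 = 21
ES_Data collection = max(EF_IRB approval=9, EF_Instrument calibration=8) = 9; EF_Data collection = 9+9 = 18
ES_Data cleaning = max(EF_IRB approval=9, EF_Instrument calibration=8) = 9; EF_Data cleaning = 9+10 = 19
ES_Analysis = max(EF_IRB approval=9, EF_Pilot data=21, EF_Data collection=18, EF_Data cleaning=19) = 21; EF_Analysis = 21+9 = 30
Expected project duration μ = 30 hours. Critical path: Recruitment → Pilot data → Analysis.

Variance along critical path = 4.000 + 13.444 + 2.778 = 20.222
σ = √20.222 = 4.497 hours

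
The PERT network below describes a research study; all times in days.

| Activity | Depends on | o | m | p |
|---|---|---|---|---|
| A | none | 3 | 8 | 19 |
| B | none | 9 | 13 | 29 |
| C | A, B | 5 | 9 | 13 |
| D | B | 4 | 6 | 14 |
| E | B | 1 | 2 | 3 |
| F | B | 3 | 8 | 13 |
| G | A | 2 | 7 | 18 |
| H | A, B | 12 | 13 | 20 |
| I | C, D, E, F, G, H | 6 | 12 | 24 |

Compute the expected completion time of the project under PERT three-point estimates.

42 days

te_A = (3 + 4·8 + 19)/6 = 54/6 = 9
te_B = (9 + 4·13 + 29)/6 = 90/6 = 15
te_C = (5 + 4·9 + 13)/6 = 54/6 = 9
te_D = (4 + 4·6 + 14)/6 = 42/6 = 7
te_E = (1 + 4·2 + 3)/6 = 12/6 = 2
te_F = (3 + 4·8 + 13)/6 = 48/6 = 8
te_G = (2 + 4·7 + 18)/6 = 48/6 = 8
te_H = (12 + 4·13 + 20)/6 = 84/6 = 14
te_I = (6 + 4·12 + 24)/6 = 78/6 = 13

Forward pass:
ES_A = 0; EF_A = 9
ES_B = 0; EF_B = 15
ES_C = max(EF_A=9, EF_B=15) = 15; EF_C = 15+9 = 24
ES_D = 15; EF_D = 15+7 = 22
ES_E = 15; EF_E = 15+2 = 17
ES_F = 15; EF_F = 15+8 = 23
ES_G = 9; EF_G = 9+8 = 17
ES_H = max(EF_A=9, EF_B=15) = 15; EF_H = 15+14 = 29
ES_I = max(EF_C=24, EF_D=22, EF_E=17, EF_F=23, EF_G=17, EF_H=29) = 29; EF_I = 29+13 = 42
Expected project duration μ = 42 days. Critical path: B → H → I.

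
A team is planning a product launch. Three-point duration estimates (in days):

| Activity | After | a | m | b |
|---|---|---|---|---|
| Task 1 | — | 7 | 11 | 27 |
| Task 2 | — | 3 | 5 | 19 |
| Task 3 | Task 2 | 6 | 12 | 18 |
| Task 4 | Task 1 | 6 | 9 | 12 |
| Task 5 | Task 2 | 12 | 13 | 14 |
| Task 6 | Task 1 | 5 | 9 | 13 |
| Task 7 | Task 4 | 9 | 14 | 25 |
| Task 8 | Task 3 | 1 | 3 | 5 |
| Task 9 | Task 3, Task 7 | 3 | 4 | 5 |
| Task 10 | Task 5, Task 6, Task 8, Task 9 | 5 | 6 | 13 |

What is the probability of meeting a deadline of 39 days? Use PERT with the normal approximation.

0.025

te_Task 1 = (7 + 4·11 + 27)/6 = 78/6 = 13; σ²_Task 1 = ((27−7)/6)² = 11.111
te_Task 2 = (3 + 4·5 + 19)/6 = 42/6 = 7; σ²_Task 2 = ((19−3)/6)² = 7.111
te_Task 3 = (6 + 4·12 + 18)/6 = 72/6 = 12; σ²_Task 3 = ((18−6)/6)² = 4.000
te_Task 4 = (6 + 4·9 + 12)/6 = 54/6 = 9; σ²_Task 4 = ((12−6)/6)² = 1.000
te_Task 5 = (12 + 4·13 + 14)/6 = 78/6 = 13; σ²_Task 5 = ((14−12)/6)² = 0.111
te_Task 6 = (5 + 4·9 + 13)/6 = 54/6 = 9; σ²_Task 6 = ((13−5)/6)² = 1.778
te_Task 7 = (9 + 4·14 + 25)/6 = 90/6 = 15; σ²_Task 7 = ((25−9)/6)² = 7.111
te_Task 8 = (1 + 4·3 + 5)/6 = 18/6 = 3; σ²_Task 8 = ((5−1)/6)² = 0.444
te_Task 9 = (3 + 4·4 + 5)/6 = 24/6 = 4; σ²_Task 9 = ((5−3)/6)² = 0.111
te_Task 10 = (5 + 4·6 + 13)/6 = 42/6 = 7; σ²_Task 10 = ((13−5)/6)² = 1.778

Forward pass:
ES_Task 1 = 0; EF_Task 1 = 13
ES_Task 2 = 0; EF_Task 2 = 7
ES_Task 3 = 7; EF_Task 3 = 7+12 = 19
ES_Task 4 = 13; EF_Task 4 = 13+9 = 22
ES_Task 5 = 7; EF_Task 5 = 7+13 = 20
ES_Task 6 = 13; EF_Task 6 = 13+9 = 22
ES_Task 7 = 22; EF_Task 7 = 22+15 = 37
ES_Task 8 = 19; EF_Task 8 = 19+3 = 22
ES_Task 9 = max(EF_Task 3=19, EF_Task 7=37) = 37; EF_Task 9 = 37+4 = 41
ES_Task 10 = max(EF_Task 5=20, EF_Task 6=22, EF_Task 8=22, EF_Task 9=41) = 41; EF_Task 10 = 41+7 = 48
Expected project duration μ = 48 days. Critical path: Task 1 → Task 4 → Task 7 → Task 9 → Task 10.

Variance along critical path = 11.111 + 1.000 + 7.111 + 0.111 + 1.778 = 21.111; σ = √21.111 = 4.595 days.
Z = (39 − 48) / 4.595 = -1.959
P(T ≤ 39) = Φ(-1.959) ≈ 0.025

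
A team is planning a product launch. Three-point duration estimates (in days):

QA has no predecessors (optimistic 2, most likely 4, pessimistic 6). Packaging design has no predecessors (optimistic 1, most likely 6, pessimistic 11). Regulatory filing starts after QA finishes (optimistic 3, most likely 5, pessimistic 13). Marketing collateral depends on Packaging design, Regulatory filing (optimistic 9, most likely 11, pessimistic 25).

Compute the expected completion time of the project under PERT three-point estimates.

23 days

te_QA = (2 + 4·4 + 6)/6 = 24/6 = 4
te_Packaging design = (1 + 4·6 + 11)/6 = 36/6 = 6
te_Regulatory filing = (3 + 4·5 + 13)/6 = 36/6 = 6
te_Marketing collateral = (9 + 4·11 + 25)/6 = 78/6 = 13

Forward pass:
ES_QA = 0; EF_QA = 4
ES_Packaging design = 0; EF_Packaging design = 6
ES_Regulatory filing = 4; EF_Regulatory filing = 4+6 = 10
ES_Marketing collateral = max(EF_Packaging design=6, EF_Regulatory filing=10) = 10; EF_Marketing collateral = 10+13 = 23
Expected project duration μ = 23 days. Critical path: QA → Regulatory filing → Marketing collateral.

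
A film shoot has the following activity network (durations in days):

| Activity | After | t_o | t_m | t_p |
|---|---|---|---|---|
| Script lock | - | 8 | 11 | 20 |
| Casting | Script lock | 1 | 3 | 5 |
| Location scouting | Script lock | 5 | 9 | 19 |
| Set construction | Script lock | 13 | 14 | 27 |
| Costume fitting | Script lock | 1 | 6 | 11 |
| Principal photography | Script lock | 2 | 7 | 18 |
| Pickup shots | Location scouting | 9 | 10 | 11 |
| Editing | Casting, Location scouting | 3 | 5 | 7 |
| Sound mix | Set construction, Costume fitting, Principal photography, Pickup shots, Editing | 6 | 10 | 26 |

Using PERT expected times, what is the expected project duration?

te_Script lock = (8 + 4·11 + 20)/6 = 72/6 = 12
te_Casting = (1 + 4·3 + 5)/6 = 18/6 = 3
te_Location scouting = (5 + 4·9 + 19)/6 = 60/6 = 10
te_Set construction = (13 + 4·14 + 27)/6 = 96/6 = 16
te_Costume fitting = (1 + 4·6 + 11)/6 = 36/6 = 6
te_Principal photography = (2 + 4·7 + 18)/6 = 48/6 = 8
te_Pickup shots = (9 + 4·10 + 11)/6 = 60/6 = 10
te_Editing = (3 + 4·5 + 7)/6 = 30/6 = 5
te_Sound mix = (6 + 4·10 + 26)/6 = 72/6 = 12

Forward pass:
ES_Script lock = 0; EF_Script lock = 12
ES_Casting = 12; EF_Casting = 12+3 = 15
ES_Location scouting = 12; EF_Location scouting = 12+10 = 22
ES_Set construction = 12; EF_Set construction = 12+16 = 28
ES_Costume fitting = 12; EF_Costume fitting = 12+6 = 18
ES_Principal photography = 12; EF_Principal photography = 12+8 = 20
ES_Pickup shots = 22; EF_Pickup shots = 22+10 = 32
ES_Editing = max(EF_Casting=15, EF_Location scouting=22) = 22; EF_Editing = 22+5 = 27
ES_Sound mix = max(EF_Set construction=28, EF_Costume fitting=18, EF_Principal photography=20, EF_Pickup shots=32, EF_Editing=27) = 32; EF_Sound mix = 32+12 = 44
Expected project duration μ = 44 days. Critical path: Script lock → Location scouting → Pickup shots → Sound mix.

44 days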